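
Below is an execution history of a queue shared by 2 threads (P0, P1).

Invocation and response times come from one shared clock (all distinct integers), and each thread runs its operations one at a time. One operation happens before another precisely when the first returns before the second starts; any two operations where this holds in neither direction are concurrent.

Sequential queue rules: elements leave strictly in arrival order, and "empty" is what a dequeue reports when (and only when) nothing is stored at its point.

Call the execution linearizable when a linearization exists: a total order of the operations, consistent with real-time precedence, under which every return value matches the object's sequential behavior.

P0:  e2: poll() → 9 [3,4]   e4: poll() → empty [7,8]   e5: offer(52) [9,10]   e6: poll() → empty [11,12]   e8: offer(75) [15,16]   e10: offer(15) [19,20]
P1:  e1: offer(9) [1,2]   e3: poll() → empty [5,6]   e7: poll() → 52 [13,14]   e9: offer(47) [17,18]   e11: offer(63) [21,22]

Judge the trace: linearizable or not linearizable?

not linearizable

the violation lands at event 12, e6's response at time 12: events 1..11 linearize, events 1..12 do not
one real-time candidate order over the 6 completed operations — the queue replay rejects it
sample order e1, e2, e3, e4, e5, e6 stalls at step 6 — e6 poll() → empty has no legal effect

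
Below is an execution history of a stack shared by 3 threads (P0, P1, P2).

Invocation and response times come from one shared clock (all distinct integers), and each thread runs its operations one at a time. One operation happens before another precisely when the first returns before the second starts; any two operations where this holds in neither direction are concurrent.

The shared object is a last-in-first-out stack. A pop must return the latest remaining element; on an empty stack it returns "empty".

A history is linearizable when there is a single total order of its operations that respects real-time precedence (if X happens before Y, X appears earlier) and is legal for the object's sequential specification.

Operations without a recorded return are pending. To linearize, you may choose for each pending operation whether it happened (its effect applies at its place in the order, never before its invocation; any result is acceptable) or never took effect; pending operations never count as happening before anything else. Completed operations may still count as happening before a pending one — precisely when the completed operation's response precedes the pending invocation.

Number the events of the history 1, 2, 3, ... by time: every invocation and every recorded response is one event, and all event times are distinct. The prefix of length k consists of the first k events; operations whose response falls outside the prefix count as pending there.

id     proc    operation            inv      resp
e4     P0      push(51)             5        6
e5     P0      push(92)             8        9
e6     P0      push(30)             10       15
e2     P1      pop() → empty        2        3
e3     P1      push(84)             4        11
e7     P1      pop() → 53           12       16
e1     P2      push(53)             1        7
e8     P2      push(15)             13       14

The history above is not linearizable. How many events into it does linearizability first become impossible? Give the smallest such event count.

events 1..15 are linearizable, e.g. via e2, e1, e3, e4, e5, e6, e7, e8:
1. e2 pop() → empty, leaving stack <>
2. e1 push(53), leaving stack <53>
3. e3 push(84), leaving stack <53,84>
4. e4 push(51), leaving stack <53,84,51>
5. e5 push(92), leaving stack <53,84,51,92>
6. e6 push(30), leaving stack <53,84,51,92,30>
7. e7 pop() (pending, included), leaving stack <53,84,51,92>
8. e8 push(15), leaving stack <53,84,51,92,15>
event 16 — e7's response, time 16 — after it, nothing linearizes
take e1, e2, e3, e4, e5, e6, e7, e8: step 2 already fails, because e2 pop() → empty cannot occur there
take e1, e2, e3, e4, e5, e6, e8, e7: step 2 already fails, because e2 pop() → empty cannot occur there

16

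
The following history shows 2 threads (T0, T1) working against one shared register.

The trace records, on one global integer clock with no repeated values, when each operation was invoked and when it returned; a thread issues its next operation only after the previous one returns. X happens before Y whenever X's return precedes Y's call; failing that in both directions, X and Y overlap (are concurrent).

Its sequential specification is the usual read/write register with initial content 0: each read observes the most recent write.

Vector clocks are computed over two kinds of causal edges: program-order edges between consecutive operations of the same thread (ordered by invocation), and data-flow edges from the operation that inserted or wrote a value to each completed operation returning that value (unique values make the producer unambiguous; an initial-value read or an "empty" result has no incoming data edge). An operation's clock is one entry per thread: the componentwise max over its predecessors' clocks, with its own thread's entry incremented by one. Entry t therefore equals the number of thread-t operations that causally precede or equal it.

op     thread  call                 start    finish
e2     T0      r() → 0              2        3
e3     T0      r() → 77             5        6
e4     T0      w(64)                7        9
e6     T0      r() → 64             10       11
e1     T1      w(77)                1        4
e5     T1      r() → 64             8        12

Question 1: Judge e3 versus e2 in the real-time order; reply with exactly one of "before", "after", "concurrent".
e3 spans [5,6], e2 spans [2,3]
resp(e2)=3 < inv(e3)=5

after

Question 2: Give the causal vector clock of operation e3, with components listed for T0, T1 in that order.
VC(e1, invoked at 1): no causal predecessors; +1 on T1 → (0, 1)
VC(e2, invoked at 2): no causal predecessors; +1 on T0 → (1, 0)
e3, invoked 5, takes VC(e1)=(0, 1), VC(e2)=(1, 0) under max, adds 1 for T0 → (2, 1)
e4, invoked 7, takes VC(e3)=(2, 1) under max, adds 1 for T0 → (3, 1)
e5, invoked 8, takes VC(e1)=(0, 1), VC(e4)=(3, 1) under max, adds 1 for T1 → (3, 2)
e6, invoked 10, takes VC(e4)=(3, 1) under max, adds 1 for T0 → (4, 1)
target: VC(e3) = (2, 1)

(2, 1)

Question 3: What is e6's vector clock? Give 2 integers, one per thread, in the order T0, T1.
e1 (invocation 1): nothing precedes it; T1's component alone gives (0, 1)
e2 (invocation 2): nothing precedes it; T0's component alone gives (1, 0)
from VC(e1)=(0, 1), VC(e2)=(1, 0), e3 (invoked 5) maxes components and bumps T0 → (2, 1)
from VC(e3)=(2, 1), e4 (invoked 7) maxes components and bumps T0 → (3, 1)
from VC(e1)=(0, 1), VC(e4)=(3, 1), e5 (invoked 8) maxes components and bumps T1 → (3, 2)
from VC(e4)=(3, 1), e6 (invoked 10) maxes components and bumps T0 → (4, 1)
target: VC(e6) = (4, 1)

(4, 1)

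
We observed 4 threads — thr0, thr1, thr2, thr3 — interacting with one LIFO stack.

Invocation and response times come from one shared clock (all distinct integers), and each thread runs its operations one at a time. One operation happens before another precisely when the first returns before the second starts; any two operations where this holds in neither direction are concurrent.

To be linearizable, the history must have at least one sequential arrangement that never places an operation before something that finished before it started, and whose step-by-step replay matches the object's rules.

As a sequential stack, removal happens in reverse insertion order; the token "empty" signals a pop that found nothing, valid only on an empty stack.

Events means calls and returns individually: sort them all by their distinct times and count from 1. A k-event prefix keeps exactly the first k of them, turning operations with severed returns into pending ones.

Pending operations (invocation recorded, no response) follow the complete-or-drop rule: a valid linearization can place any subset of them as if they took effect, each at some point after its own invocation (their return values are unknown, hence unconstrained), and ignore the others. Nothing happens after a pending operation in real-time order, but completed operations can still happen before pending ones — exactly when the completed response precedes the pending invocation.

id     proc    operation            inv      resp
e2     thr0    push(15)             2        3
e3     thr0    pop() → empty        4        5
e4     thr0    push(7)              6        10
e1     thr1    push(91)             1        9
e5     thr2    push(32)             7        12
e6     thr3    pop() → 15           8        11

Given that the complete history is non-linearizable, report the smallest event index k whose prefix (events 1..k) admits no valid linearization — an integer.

5

a valid linearization of events 1..4 exists, for instance e1, e2:
after step 1 (e1 push(91) (pending, included)): stack <91>
after step 2 (e2 push(15)): stack <91,15>
at event 5 (e3's time-5 response) nothing linearizes any more
including or dropping the 1 pending operation (e1) in any combination fails
take e2, e3 (pending dropped): step 2 already fails, because e3 pop() → empty cannot occur there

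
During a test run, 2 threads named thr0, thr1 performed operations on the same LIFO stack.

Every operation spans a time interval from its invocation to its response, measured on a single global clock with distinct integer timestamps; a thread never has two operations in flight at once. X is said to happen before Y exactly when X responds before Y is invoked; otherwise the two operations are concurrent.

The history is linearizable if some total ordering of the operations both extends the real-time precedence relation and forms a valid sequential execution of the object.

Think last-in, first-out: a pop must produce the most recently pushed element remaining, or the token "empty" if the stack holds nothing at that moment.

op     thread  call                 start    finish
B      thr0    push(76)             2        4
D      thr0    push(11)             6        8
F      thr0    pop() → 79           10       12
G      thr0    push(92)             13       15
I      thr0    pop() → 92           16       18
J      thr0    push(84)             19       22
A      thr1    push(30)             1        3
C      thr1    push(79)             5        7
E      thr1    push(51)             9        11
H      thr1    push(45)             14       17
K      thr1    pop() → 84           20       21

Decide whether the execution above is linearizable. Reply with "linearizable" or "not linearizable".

linearizable

witness order: A, B, D, C, F, E, G, I, H, J, K
1. A push(30), leaving stack <30>
2. B push(76), leaving stack <30,76>
3. D push(11), leaving stack <30,76,11>
4. C push(79), leaving stack <30,76,11,79>
5. F pop() → 79, leaving stack <30,76,11>
6. E push(51), leaving stack <30,76,11,51>
7. G push(92), leaving stack <30,76,11,51,92>
8. I pop() → 92, leaving stack <30,76,11,51>
9. H push(45), leaving stack <30,76,11,51,45>
10. J push(84), leaving stack <30,76,11,51,45,84>
11. K pop() → 84, leaving stack <30,76,11,51,45>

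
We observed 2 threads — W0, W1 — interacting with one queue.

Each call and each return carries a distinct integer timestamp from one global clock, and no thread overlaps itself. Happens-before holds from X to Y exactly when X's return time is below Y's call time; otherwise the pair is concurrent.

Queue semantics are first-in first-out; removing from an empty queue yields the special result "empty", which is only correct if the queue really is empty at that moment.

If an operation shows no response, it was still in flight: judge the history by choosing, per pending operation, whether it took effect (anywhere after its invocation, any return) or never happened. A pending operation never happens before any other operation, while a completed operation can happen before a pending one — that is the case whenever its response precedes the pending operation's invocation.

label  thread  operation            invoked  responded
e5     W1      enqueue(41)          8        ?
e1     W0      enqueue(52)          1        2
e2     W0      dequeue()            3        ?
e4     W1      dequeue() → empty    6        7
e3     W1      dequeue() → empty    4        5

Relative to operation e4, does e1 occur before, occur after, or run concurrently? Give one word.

before

e1 spans [1,2], e4 spans [6,7]
resp(e1)=2 < inv(e4)=6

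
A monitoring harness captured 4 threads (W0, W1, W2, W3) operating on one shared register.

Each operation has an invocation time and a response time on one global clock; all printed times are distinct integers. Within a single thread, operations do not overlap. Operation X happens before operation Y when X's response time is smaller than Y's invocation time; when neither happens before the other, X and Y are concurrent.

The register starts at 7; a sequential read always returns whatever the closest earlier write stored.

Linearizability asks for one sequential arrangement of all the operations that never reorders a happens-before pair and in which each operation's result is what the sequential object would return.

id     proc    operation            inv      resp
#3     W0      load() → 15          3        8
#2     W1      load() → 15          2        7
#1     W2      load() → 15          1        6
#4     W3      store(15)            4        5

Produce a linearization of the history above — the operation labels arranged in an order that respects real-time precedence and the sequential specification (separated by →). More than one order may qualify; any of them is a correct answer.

1. #4 store(15), leaving value 15
2. #1 load() → 15, leaving value 15
3. #2 load() → 15, leaving value 15
4. #3 load() → 15, leaving value 15

#4 → #1 → #2 → #3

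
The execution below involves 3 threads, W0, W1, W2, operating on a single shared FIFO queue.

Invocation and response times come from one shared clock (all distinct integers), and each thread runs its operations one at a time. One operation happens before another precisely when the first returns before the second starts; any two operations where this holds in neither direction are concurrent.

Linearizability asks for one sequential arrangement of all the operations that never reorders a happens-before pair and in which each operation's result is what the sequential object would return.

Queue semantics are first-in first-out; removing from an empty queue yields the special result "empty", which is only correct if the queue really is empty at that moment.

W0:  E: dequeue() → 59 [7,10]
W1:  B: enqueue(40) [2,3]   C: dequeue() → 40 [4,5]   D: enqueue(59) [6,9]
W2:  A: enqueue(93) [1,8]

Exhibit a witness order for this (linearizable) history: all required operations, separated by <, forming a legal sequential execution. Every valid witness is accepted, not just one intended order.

B < C < D < A < E

step 1: B enqueue(40) — queue <40>
step 2: C dequeue() → 40 — queue <>
step 3: D enqueue(59) — queue <59>
step 4: A enqueue(93) — queue <59,93>
step 5: E dequeue() → 59 — queue <93>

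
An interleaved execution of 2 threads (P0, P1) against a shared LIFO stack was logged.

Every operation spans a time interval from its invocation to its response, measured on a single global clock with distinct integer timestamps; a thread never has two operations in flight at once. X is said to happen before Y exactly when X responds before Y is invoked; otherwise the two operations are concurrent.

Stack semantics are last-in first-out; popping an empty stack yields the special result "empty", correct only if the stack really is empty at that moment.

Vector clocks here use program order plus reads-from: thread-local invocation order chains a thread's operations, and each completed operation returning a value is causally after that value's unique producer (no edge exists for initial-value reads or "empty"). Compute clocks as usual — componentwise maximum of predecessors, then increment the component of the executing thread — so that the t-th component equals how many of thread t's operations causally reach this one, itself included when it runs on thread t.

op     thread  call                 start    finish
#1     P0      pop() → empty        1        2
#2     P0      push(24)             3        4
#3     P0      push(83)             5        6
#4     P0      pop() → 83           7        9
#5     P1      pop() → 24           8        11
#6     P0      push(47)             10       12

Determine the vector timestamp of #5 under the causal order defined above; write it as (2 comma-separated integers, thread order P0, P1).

no predecessors for #1 (invoked 1): P0 increments from zero → (1, 0)
merge at #2 (invoked 3): VC(#1)=(1, 0), own-thread bump on P0 → (2, 0)
merge at #5 (invoked 8): VC(#2)=(2, 0), own-thread bump on P1 → (2, 1)
merge at #3 (invoked 5): VC(#2)=(2, 0), own-thread bump on P0 → (3, 0)
merge at #4 (invoked 7): VC(#3)=(3, 0), own-thread bump on P0 → (4, 0)
merge at #6 (invoked 10): VC(#4)=(4, 0), own-thread bump on P0 → (5, 0)
target: VC(#5) = (2, 1)

(2, 1)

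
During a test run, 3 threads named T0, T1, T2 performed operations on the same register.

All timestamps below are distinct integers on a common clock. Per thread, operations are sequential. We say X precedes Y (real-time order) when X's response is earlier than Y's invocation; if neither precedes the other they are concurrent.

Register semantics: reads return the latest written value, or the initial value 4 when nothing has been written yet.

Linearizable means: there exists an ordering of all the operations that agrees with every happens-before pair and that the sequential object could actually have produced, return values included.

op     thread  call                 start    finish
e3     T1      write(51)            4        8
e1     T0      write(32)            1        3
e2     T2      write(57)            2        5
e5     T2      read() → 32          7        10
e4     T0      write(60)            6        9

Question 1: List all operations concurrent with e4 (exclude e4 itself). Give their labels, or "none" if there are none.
e3, e5

concurrent with e4 ([6,9]): every op whose interval crosses 6..9
e1 [1,3]: before
e2 [2,5]: before
e3 [4,8]: concurrent
e5 [7,10]: concurrent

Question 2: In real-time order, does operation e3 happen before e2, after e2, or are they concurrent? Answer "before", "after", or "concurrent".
concurrent

e3 spans [4,8], e2 spans [2,5]
the intervals overlap in both directions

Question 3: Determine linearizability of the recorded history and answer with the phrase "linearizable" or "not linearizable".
linearizable

one valid linearization: e2, e1, e5, e3, e4
step 1: e2 write(57) — value 57
step 2: e1 write(32) — value 32
step 3: e5 read() → 32 — value 32
step 4: e3 write(51) — value 51
step 5: e4 write(60) — value 60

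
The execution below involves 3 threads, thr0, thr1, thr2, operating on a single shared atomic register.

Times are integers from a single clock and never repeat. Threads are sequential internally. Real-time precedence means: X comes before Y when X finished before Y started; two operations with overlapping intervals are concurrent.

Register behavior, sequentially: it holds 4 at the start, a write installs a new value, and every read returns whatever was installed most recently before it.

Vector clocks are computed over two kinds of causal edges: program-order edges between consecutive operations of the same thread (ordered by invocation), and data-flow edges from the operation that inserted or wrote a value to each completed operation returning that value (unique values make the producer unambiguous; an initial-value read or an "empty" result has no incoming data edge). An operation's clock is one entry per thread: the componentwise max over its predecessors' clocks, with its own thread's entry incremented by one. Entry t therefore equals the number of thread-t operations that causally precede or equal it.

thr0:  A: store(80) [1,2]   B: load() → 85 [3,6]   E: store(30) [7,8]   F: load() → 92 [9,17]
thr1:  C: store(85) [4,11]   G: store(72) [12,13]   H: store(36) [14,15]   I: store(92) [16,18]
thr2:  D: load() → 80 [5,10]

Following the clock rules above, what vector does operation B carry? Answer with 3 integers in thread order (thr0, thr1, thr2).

VC(C, invoked at 4): no causal predecessors; +1 on thr1 → (0, 1, 0)
VC(A, invoked at 1): no causal predecessors; +1 on thr0 → (1, 0, 0)
invoked at 12, G merges VC(C)=(0, 1, 0) and bumps thr1's slot → (0, 2, 0)
invoked at 5, D merges VC(A)=(1, 0, 0) and bumps thr2's slot → (1, 0, 1)
invoked at 14, H merges VC(G)=(0, 2, 0) and bumps thr1's slot → (0, 3, 0)
invoked at 3, B merges VC(A)=(1, 0, 0), VC(C)=(0, 1, 0) and bumps thr0's slot → (2, 1, 0)
invoked at 16, I merges VC(H)=(0, 3, 0) and bumps thr1's slot → (0, 4, 0)
invoked at 7, E merges VC(B)=(2, 1, 0) and bumps thr0's slot → (3, 1, 0)
invoked at 9, F merges VC(E)=(3, 1, 0), VC(I)=(0, 4, 0) and bumps thr0's slot → (4, 4, 0)
target: VC(B) = (2, 1, 0)

(2, 1, 0)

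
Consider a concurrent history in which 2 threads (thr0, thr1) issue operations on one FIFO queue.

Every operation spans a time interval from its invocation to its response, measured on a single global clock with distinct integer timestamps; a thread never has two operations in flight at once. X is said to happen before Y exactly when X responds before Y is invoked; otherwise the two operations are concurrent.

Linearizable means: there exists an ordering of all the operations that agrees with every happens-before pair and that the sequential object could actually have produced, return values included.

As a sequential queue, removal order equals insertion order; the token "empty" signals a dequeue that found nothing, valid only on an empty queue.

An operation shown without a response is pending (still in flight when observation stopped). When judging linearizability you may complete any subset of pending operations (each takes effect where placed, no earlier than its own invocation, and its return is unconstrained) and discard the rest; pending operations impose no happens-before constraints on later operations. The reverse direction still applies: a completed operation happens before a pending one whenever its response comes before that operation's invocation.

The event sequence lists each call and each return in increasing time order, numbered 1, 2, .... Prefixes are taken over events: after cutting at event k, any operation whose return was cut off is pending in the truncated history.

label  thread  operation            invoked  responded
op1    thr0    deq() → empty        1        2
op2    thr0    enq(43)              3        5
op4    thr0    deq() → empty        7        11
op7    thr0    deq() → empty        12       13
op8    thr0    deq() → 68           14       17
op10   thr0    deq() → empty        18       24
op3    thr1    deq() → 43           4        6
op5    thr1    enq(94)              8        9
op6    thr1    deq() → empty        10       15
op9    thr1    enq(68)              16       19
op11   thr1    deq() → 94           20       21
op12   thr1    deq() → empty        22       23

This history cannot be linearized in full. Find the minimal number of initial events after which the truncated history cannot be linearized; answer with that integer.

one valid order for events 1..14 is op1, op2, op3, op4, op5, op6, op7:
step 1: op1 deq() → empty — queue <>
step 2: op2 enq(43) — queue <43>
step 3: op3 deq() → 43 — queue <>
step 4: op4 deq() → empty — queue <>
step 5: op5 enq(94) — queue <94>
step 6: op6 deq() (pending, included) — queue <>
step 7: op7 deq() → empty — queue <>
once event 15 joins (op6's response, time 15), exhaustive search finds no witness
every completion of the 1 pending operation (op8) was checked; none linearizes
sample order op1, op2, op3, op4, op5, op6, op7 (pending dropped) stalls at step 6 — op6 deq() → empty has no legal effect
sample order op1, op2, op3, op4, op5, op7, op6 (pending dropped) stalls at step 6 — op7 deq() → empty has no legal effect

15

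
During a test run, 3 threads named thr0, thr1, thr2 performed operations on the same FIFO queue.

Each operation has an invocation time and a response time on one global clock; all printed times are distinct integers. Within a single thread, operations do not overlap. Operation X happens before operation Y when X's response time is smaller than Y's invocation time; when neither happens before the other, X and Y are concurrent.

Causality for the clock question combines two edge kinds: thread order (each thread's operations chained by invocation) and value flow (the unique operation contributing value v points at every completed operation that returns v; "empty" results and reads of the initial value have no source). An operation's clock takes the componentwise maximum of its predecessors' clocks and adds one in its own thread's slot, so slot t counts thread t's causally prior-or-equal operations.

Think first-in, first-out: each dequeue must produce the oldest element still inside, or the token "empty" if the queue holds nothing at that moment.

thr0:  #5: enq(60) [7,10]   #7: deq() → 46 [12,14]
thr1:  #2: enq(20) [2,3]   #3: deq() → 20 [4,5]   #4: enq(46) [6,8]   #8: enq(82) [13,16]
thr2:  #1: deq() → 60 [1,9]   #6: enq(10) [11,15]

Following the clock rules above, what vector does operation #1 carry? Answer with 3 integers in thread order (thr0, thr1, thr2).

no predecessors for #2 (invoked 2): thr1 increments from zero → (0, 1, 0)
no predecessors for #5 (invoked 7): thr0 increments from zero → (1, 0, 0)
from VC(#2)=(0, 1, 0), #3 (invoked 4) maxes components and bumps thr1 → (0, 2, 0)
from VC(#5)=(1, 0, 0), #1 (invoked 1) maxes components and bumps thr2 → (1, 0, 1)
from VC(#3)=(0, 2, 0), #4 (invoked 6) maxes components and bumps thr1 → (0, 3, 0)
from VC(#1)=(1, 0, 1), #6 (invoked 11) maxes components and bumps thr2 → (1, 0, 2)
from VC(#4)=(0, 3, 0), #8 (invoked 13) maxes components and bumps thr1 → (0, 4, 0)
from VC(#4)=(0, 3, 0), VC(#5)=(1, 0, 0), #7 (invoked 12) maxes components and bumps thr0 → (2, 3, 0)
target: VC(#1) = (1, 0, 1)

(1, 0, 1)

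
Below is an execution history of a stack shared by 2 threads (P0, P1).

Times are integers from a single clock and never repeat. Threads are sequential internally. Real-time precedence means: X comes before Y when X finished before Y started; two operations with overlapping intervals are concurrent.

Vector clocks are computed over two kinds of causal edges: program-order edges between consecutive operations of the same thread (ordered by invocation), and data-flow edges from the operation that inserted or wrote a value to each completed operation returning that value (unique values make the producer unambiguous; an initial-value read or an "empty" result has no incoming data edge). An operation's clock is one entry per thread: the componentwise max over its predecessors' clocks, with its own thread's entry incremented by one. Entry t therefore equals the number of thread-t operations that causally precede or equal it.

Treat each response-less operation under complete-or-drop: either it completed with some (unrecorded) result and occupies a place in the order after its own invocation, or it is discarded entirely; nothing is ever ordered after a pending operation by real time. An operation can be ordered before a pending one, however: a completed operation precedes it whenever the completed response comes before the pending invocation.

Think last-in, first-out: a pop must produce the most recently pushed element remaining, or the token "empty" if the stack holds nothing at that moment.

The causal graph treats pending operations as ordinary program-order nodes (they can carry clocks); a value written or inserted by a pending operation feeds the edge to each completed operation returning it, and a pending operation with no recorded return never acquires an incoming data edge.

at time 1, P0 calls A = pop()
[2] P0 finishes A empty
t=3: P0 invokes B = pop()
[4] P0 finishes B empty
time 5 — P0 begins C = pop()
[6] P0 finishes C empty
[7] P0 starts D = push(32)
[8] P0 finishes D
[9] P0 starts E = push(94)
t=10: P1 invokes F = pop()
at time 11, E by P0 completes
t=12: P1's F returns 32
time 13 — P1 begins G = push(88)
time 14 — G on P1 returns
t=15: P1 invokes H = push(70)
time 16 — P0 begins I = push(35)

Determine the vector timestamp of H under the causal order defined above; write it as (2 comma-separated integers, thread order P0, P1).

VC(A, invoked at 1): no causal predecessors; +1 on P0 → (1, 0)
from VC(A)=(1, 0), B (invoked 3) maxes components and bumps P0 → (2, 0)
from VC(B)=(2, 0), C (invoked 5) maxes components and bumps P0 → (3, 0)
from VC(C)=(3, 0), D (invoked 7) maxes components and bumps P0 → (4, 0)
from VC(D)=(4, 0), F (invoked 10) maxes components and bumps P1 → (4, 1)
from VC(D)=(4, 0), E (invoked 9) maxes components and bumps P0 → (5, 0)
from VC(F)=(4, 1), G (invoked 13) maxes components and bumps P1 → (4, 2)
from VC(E)=(5, 0), I (invoked 16) maxes components and bumps P0 → (6, 0)
from VC(G)=(4, 2), H (invoked 15) maxes components and bumps P1 → (4, 3)
target: VC(H) = (4, 3)

(4, 3)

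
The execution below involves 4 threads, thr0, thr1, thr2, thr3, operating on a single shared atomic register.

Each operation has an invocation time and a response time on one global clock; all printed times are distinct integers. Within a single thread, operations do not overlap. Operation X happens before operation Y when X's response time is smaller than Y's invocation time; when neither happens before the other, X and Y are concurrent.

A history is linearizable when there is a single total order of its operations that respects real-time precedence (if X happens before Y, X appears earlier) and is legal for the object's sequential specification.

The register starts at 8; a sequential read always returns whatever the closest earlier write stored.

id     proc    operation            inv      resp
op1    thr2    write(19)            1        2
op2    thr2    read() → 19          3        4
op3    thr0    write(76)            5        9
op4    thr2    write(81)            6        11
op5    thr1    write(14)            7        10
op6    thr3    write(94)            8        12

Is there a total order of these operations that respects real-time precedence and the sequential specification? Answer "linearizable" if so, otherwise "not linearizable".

witness order: op1, op2, op3, op4, op5, op6
1. op1 write(19), leaving value 19
2. op2 read() → 19, leaving value 19
3. op3 write(76), leaving value 76
4. op4 write(81), leaving value 81
5. op5 write(14), leaving value 14
6. op6 write(94), leaving value 94

linearizable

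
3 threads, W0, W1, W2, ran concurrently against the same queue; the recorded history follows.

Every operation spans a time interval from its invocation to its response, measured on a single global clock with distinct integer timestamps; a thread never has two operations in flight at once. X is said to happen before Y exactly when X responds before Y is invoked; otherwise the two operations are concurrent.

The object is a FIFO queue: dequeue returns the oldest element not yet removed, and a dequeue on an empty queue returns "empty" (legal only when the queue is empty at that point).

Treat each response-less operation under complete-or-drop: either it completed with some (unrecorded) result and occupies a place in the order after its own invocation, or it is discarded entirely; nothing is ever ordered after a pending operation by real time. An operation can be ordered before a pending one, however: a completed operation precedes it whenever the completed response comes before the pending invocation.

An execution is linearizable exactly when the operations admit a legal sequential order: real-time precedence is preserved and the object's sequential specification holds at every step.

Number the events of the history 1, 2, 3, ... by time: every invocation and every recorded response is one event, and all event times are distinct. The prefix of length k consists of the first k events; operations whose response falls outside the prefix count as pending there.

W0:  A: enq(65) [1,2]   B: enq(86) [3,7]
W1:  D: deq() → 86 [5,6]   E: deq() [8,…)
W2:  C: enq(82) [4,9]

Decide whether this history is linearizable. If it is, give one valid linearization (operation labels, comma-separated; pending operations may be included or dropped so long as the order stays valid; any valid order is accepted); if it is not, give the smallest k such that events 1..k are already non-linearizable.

prefix check: 1..5 passes, 1..6 fails once D's time-6 response joins
the sole real-time-consistent order of 2 completed operations fails the queue replay
no completion choice of the 2 pending operations (B, C) rescues it — every subset was tried
e.g. A, D (pending dropped): illegal at step 2, since D deq() → 86 cannot apply there

not linearizable — minimal violating prefix: 6 events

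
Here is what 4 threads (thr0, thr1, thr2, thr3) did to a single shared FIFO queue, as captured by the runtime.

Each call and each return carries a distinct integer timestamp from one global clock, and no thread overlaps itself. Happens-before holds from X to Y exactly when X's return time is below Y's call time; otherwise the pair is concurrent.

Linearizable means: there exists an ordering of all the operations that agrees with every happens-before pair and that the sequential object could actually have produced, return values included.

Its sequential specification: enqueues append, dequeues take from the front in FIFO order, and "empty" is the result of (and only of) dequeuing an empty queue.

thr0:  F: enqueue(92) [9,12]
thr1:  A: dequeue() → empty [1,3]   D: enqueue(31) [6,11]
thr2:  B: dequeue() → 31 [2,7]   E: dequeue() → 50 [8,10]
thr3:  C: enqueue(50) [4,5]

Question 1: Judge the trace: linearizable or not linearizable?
prefix check: 1..6 passes, 1..7 fails once B's time-7 response joins
all 3 real-time-respecting orders fail — 3 completed FIFO queue operations, no legal replay
no completion choice of the 1 pending operation (D) rescues it — every subset was tried
for example A, B, C (pending dropped) fails at step 2: B dequeue() → 31 is not legal there
for example A, C, B (pending dropped) fails at step 3: B dequeue() → 31 is not legal there

not linearizable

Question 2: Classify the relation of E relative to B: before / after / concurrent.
E spans [8,10], B spans [2,7]
resp(B)=7 < inv(E)=8

after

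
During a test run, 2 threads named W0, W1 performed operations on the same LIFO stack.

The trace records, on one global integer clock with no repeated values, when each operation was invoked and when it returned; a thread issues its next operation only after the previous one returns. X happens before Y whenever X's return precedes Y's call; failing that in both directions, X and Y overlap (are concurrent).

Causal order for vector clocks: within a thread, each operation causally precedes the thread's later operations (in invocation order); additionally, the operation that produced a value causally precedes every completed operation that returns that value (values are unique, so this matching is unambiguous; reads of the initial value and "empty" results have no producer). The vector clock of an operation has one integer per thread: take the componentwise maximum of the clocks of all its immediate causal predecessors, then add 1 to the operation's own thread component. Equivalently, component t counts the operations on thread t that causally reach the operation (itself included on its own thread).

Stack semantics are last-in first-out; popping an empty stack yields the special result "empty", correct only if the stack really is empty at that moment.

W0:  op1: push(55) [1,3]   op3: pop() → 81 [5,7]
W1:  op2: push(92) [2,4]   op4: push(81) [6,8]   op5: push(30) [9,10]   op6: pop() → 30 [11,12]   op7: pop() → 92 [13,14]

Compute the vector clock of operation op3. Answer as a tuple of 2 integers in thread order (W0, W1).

(2, 2)

root op op2, invoked 2: fresh clock plus W1's own tick → (0, 1)
root op op1, invoked 1: fresh clock plus W0's own tick → (1, 0)
from VC(op2)=(0, 1), op4 (invoked 6) maxes components and bumps W1 → (0, 2)
from VC(op4)=(0, 2), op5 (invoked 9) maxes components and bumps W1 → (0, 3)
from VC(op5)=(0, 3), op6 (invoked 11) maxes components and bumps W1 → (0, 4)
from VC(op1)=(1, 0), VC(op4)=(0, 2), op3 (invoked 5) maxes components and bumps W0 → (2, 2)
from VC(op2)=(0, 1), VC(op6)=(0, 4), op7 (invoked 13) maxes components and bumps W1 → (0, 5)
target: VC(op3) = (2, 2)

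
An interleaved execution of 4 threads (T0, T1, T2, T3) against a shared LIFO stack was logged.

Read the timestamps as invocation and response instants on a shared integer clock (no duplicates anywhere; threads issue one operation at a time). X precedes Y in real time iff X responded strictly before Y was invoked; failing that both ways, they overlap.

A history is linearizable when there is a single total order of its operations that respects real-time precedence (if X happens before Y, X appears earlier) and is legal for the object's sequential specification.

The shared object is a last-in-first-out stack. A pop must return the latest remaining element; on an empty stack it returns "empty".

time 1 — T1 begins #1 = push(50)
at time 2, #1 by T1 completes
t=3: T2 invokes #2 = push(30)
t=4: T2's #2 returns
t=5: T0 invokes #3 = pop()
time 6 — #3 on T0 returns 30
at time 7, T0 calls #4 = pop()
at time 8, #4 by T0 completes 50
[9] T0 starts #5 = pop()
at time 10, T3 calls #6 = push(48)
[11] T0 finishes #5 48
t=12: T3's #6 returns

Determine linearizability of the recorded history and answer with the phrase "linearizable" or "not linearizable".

witness order: #1, #2, #3, #4, #6, #5
1. #1 push(50), leaving stack <50>
2. #2 push(30), leaving stack <50,30>
3. #3 pop() → 30, leaving stack <50>
4. #4 pop() → 50, leaving stack <>
5. #6 push(48), leaving stack <48>
6. #5 pop() → 48, leaving stack <>

linearizable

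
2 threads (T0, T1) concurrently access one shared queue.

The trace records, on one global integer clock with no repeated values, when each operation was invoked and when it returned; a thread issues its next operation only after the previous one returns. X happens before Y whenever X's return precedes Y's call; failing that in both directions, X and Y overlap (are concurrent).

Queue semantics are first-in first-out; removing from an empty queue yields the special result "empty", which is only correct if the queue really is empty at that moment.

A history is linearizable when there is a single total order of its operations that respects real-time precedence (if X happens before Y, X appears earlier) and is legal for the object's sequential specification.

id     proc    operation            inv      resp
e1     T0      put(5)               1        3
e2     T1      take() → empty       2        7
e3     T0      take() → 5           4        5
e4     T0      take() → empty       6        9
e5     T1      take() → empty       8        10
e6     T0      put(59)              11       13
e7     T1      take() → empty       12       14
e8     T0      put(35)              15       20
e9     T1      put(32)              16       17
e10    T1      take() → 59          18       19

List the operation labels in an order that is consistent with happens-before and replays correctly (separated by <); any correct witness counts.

1. e1 put(5), leaving queue <5>
2. e3 take() → 5, leaving queue <>
3. e2 take() → empty, leaving queue <>
4. e4 take() → empty, leaving queue <>
5. e5 take() → empty, leaving queue <>
6. e7 take() → empty, leaving queue <>
7. e6 put(59), leaving queue <59>
8. e8 put(35), leaving queue <59,35>
9. e9 put(32), leaving queue <59,35,32>
10. e10 take() → 59, leaving queue <35,32>

e1 < e3 < e2 < e4 < e5 < e7 < e6 < e8 < e9 < e10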